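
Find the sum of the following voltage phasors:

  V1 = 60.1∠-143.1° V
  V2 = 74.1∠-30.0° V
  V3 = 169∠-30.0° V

Step 1 — Convert each phasor to rectangular form:
  V1 = 60.1·(cos(-143.1°) + j·sin(-143.1°)) = -48.06 - j36.09 V
  V2 = 74.1·(cos(-30.0°) + j·sin(-30.0°)) = 64.17 - j37.05 V
  V3 = 169·(cos(-30.0°) + j·sin(-30.0°)) = 146.4 - j84.5 V
Step 2 — Sum components: V_total = 162.5 - j157.6 V.
Step 3 — Convert to polar: |V_total| = 226.4 V, ∠V_total = -44.1°.

V_total = 226.4∠-44.1° V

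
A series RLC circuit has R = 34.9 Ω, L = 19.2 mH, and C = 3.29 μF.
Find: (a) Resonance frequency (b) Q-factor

Step 1 — Resonance condition Im(Z)=0 gives ω₀ = 1/√(LC).
Step 2 — ω₀ = 1/√(0.0192·3.29e-06) = 3979 rad/s.
Step 3 — f₀ = ω₀/(2π) = 633.2 Hz.
Step 4 — Series Q: Q = ω₀L/R = 3979·0.0192/34.9 = 2.189.

(a) f₀ = 633.2 Hz  (b) Q = 2.189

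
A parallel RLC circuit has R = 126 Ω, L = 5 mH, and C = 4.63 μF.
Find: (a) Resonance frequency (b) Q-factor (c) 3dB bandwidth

Step 1 — Resonance: ω₀ = 1/√(LC) = 1/√(0.005·4.63e-06) = 6572 rad/s.
Step 2 — f₀ = ω₀/(2π) = 1046 Hz.
Step 3 — Parallel Q: Q = R/(ω₀L) = 126/(6572·0.005) = 3.834.
Step 4 — Bandwidth: Δω = ω₀/Q = 1714 rad/s; BW = Δω/(2π) = 272.8 Hz.

(a) f₀ = 1046 Hz  (b) Q = 3.834  (c) BW = 272.8 Hz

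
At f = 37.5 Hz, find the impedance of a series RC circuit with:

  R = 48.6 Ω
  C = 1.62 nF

Step 1 — Angular frequency: ω = 2π·f = 2π·37.5 = 235.6 rad/s.
Step 2 — Component impedances:
  R: Z = R = 48.6 Ω
  C: Z = 1/(jωC) = -j/(ω·C) = 0 - j2.62e+06 Ω
Step 3 — Series combination: Z_total = R + C = 48.6 - j2.62e+06 Ω = 2.62e+06∠-90.0° Ω.

Z = 48.6 - j2.62e+06 Ω = 2.62e+06∠-90.0° Ω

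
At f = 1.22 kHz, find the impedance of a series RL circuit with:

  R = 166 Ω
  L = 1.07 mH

Step 1 — Angular frequency: ω = 2π·f = 2π·1220 = 7665 rad/s.
Step 2 — Component impedances:
  R: Z = R = 166 Ω
  L: Z = jωL = j·7665·0.00107 = 0 + j8.202 Ω
Step 3 — Series combination: Z_total = R + L = 166 + j8.202 Ω = 166.2∠2.8° Ω.

Z = 166 + j8.202 Ω = 166.2∠2.8° Ω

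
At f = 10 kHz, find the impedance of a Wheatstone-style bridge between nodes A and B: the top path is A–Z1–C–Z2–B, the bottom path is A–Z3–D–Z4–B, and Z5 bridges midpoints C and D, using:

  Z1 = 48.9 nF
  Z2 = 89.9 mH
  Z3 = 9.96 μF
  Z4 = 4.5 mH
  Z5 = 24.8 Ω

Step 1 — Angular frequency: ω = 2π·f = 2π·1e+04 = 6.283e+04 rad/s.
Step 2 — Component impedances:
  Z1: Z = 1/(jωC) = -j/(ω·C) = 0 - j325.5 Ω
  Z2: Z = jωL = j·6.283e+04·0.0899 = 0 + j5649 Ω
  Z3: Z = 1/(jωC) = -j/(ω·C) = 0 - j1.598 Ω
  Z4: Z = jωL = j·6.283e+04·0.0045 = 0 + j282.7 Ω
  Z5: Z = R = 24.8 Ω
Step 3 — Bridge requires nodal analysis (the Z5 bridge couples midpoints C and D, so the two paths cannot be reduced to a simple series/parallel combination). Setting node B to ground and injecting 1 A at node A, the 3-node admittance system at A, C, D solves to V_A = Z_AB = 0.04516 + j267.7 Ω = 267.7∠90.0° Ω.

Z = 0.04516 + j267.7 Ω = 267.7∠90.0° Ω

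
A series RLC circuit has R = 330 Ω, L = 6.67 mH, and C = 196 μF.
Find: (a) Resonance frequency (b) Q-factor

Step 1 — Resonance condition Im(Z)=0 gives ω₀ = 1/√(LC).
Step 2 — ω₀ = 1/√(0.00667·0.000196) = 874.6 rad/s.
Step 3 — f₀ = ω₀/(2π) = 139.2 Hz.
Step 4 — Series Q: Q = ω₀L/R = 874.6·0.00667/330 = 0.01768.

(a) f₀ = 139.2 Hz  (b) Q = 0.01768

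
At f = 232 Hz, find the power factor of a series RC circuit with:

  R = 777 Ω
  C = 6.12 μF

Step 1 — Angular frequency: ω = 2π·f = 2π·232 = 1458 rad/s.
Step 2 — Component impedances:
  R: Z = R = 777 Ω
  C: Z = 1/(jωC) = -j/(ω·C) = 0 - j112.1 Ω
Step 3 — Series combination: Z_total = R + C = 777 - j112.1 Ω = 785∠-8.2° Ω.
Step 4 — Power factor: PF = cos(φ) = Re(Z)/|Z| = 777/785 = 0.9898.
Step 5 — Type: Im(Z) = -112.1 ⇒ leading (phase φ = -8.2°).

PF = 0.9898 (leading, φ = -8.2°)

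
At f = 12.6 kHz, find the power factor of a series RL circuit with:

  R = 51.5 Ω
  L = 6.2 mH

Step 1 — Angular frequency: ω = 2π·f = 2π·1.26e+04 = 7.917e+04 rad/s.
Step 2 — Component impedances:
  R: Z = R = 51.5 Ω
  L: Z = jωL = j·7.917e+04·0.0062 = 0 + j490.8 Ω
Step 3 — Series combination: Z_total = R + L = 51.5 + j490.8 Ω = 493.5∠84.0° Ω.
Step 4 — Power factor: PF = cos(φ) = Re(Z)/|Z| = 51.5/493.54 = 0.1043.
Step 5 — Type: Im(Z) = 490.8 ⇒ lagging (phase φ = 84.0°).

PF = 0.1043 (lagging, φ = 84.0°)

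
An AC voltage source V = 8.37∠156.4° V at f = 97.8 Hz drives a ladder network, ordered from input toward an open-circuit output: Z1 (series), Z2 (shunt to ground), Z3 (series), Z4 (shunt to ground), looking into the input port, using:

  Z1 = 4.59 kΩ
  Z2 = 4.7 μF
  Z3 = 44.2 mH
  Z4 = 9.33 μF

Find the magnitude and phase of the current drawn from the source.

Step 1 — Angular frequency: ω = 2π·f = 2π·97.8 = 614.5 rad/s.
Step 2 — Component impedances:
  Z1: Z = R = 4590 Ω
  Z2: Z = 1/(jωC) = -j/(ω·C) = 0 - j346.2 Ω
  Z3: Z = jωL = j·614.5·0.0442 = 0 + j27.16 Ω
  Z4: Z = 1/(jωC) = -j/(ω·C) = 0 - j174.4 Ω
Step 3 — Ladder network (open output): work backward from the far end, alternating series and parallel combinations. Z_in = 4590 - j103.3 Ω = 4591∠-1.3° Ω.
Step 4 — Source phasor: V = 8.37∠156.4° V = -7.67 + j3.351 V.
Step 5 — Ohm's law: I = V / Z_total = (-7.67 + j3.351) / (4590 - j103.3) = -0.001687 + j0.0006921 A.
Step 6 — Convert to polar: |I| = 0.001823 A, ∠I = 157.7°.

I = 0.001823∠157.7° A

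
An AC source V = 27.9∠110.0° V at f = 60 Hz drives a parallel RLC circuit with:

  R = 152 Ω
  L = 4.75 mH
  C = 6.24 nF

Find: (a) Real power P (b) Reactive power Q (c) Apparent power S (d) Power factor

Step 1 — Angular frequency: ω = 2π·f = 2π·60 = 377 rad/s.
Step 2 — Component impedances:
  R: Z = R = 152 Ω
  L: Z = jωL = j·377·0.00475 = 0 + j1.791 Ω
  C: Z = 1/(jωC) = -j/(ω·C) = 0 - j4.251e+05 Ω
Step 3 — Parallel combination: 1/Z_total = 1/R + 1/L + 1/C; Z_total = 0.02109 + j1.79 Ω = 1.791∠89.3° Ω.
Step 4 — Source phasor: V = 27.9∠110.0° V = -9.542 + j26.22 V.
Step 5 — Current: I = V / Z = 14.58 + j5.501 A = 15.58∠20.7° A.
Step 6 — Complex power: S = V·I* = 5.121 + j434.7 VA.
Step 7 — Real power: P = Re(S) = 5.121 W.
Step 8 — Reactive power: Q = Im(S) = 434.7 VAR.
Step 9 — Apparent power: |S| = 434.7 VA.
Step 10 — Power factor: PF = P/|S| = 0.01178 (lagging).

(a) P = 5.121 W  (b) Q = 434.7 VAR  (c) S = 434.7 VA  (d) PF = 0.01178 (lagging)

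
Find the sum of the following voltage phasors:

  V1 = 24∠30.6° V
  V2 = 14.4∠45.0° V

Step 1 — Convert each phasor to rectangular form:
  V1 = 24·(cos(30.6°) + j·sin(30.6°)) = 20.66 + j12.22 V
  V2 = 14.4·(cos(45.0°) + j·sin(45.0°)) = 10.18 + j10.18 V
Step 2 — Sum components: V_total = 30.84 + j22.4 V.
Step 3 — Convert to polar: |V_total| = 38.12 V, ∠V_total = 36.0°.

V_total = 38.12∠36.0° V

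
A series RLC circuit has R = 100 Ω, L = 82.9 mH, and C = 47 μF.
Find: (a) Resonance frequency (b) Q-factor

Step 1 — Resonance condition Im(Z)=0 gives ω₀ = 1/√(LC).
Step 2 — ω₀ = 1/√(0.0829·4.7e-05) = 506.6 rad/s.
Step 3 — f₀ = ω₀/(2π) = 80.63 Hz.
Step 4 — Series Q: Q = ω₀L/R = 506.6·0.0829/100 = 0.42.

(a) f₀ = 80.63 Hz  (b) Q = 0.42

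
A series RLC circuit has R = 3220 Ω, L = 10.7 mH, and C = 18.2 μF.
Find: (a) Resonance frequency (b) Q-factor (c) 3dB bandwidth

Step 1 — Resonance: ω₀ = 1/√(LC) = 1/√(0.0107·1.82e-05) = 2266 rad/s.
Step 2 — f₀ = ω₀/(2π) = 360.7 Hz.
Step 3 — Series Q: Q = ω₀L/R = 2266·0.0107/3220 = 0.00753.
Step 4 — Bandwidth: Δω = ω₀/Q = 3.009e+05 rad/s; BW = Δω/(2π) = 4.79e+04 Hz.

(a) f₀ = 360.7 Hz  (b) Q = 0.00753  (c) BW = 4.79e+04 Hz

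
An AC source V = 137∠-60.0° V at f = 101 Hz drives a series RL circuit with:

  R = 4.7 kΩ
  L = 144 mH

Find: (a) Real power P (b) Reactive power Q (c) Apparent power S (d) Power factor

Step 1 — Angular frequency: ω = 2π·f = 2π·101 = 634.6 rad/s.
Step 2 — Component impedances:
  R: Z = R = 4700 Ω
  L: Z = jωL = j·634.6·0.144 = 0 + j91.38 Ω
Step 3 — Series combination: Z_total = R + L = 4700 + j91.38 Ω = 4701∠1.1° Ω.
Step 4 — Source phasor: V = 137∠-60.0° V = 68.5 - j118.6 V.
Step 5 — Current: I = V / Z = 0.01408 - j0.02552 A = 0.02914∠-61.1° A.
Step 6 — Complex power: S = V·I* = 3.992 + j0.07761 VA.
Step 7 — Real power: P = Re(S) = 3.992 W.
Step 8 — Reactive power: Q = Im(S) = 0.07761 VAR.
Step 9 — Apparent power: |S| = 3.993 VA.
Step 10 — Power factor: PF = P/|S| = 0.9998 (lagging).

(a) P = 3.992 W  (b) Q = 0.07761 VAR  (c) S = 3.993 VA  (d) PF = 0.9998 (lagging)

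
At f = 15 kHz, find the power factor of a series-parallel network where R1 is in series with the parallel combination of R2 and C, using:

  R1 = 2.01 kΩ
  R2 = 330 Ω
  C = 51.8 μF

Step 1 — Angular frequency: ω = 2π·f = 2π·1.5e+04 = 9.425e+04 rad/s.
Step 2 — Component impedances:
  R1: Z = R = 2010 Ω
  R2: Z = R = 330 Ω
  C: Z = 1/(jωC) = -j/(ω·C) = 0 - j0.2048 Ω
Step 3 — Parallel branch: R2 || C = 1/(1/R2 + 1/C) = 0.0001271 - j0.2048 Ω.
Step 4 — Series with R1: Z_total = R1 + (R2 || C) = 2010 - j0.2048 Ω = 2010∠-0.0° Ω.
Step 5 — Power factor: PF = cos(φ) = Re(Z)/|Z| = 2010/2010 = 1.
Step 6 — Type: Im(Z) = -0.2048 ⇒ leading (phase φ = -0.0°).

PF = 1 (leading, φ = -0.0°)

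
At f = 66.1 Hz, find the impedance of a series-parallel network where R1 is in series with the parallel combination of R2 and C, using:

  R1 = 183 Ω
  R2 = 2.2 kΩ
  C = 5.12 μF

Step 1 — Angular frequency: ω = 2π·f = 2π·66.1 = 415.3 rad/s.
Step 2 — Component impedances:
  R1: Z = R = 183 Ω
  R2: Z = R = 2200 Ω
  C: Z = 1/(jωC) = -j/(ω·C) = 0 - j470.3 Ω
Step 3 — Parallel branch: R2 || C = 1/(1/R2 + 1/C) = 96.13 - j449.7 Ω.
Step 4 — Series with R1: Z_total = R1 + (R2 || C) = 279.1 - j449.7 Ω = 529.3∠-58.2° Ω.

Z = 279.1 - j449.7 Ω = 529.3∠-58.2° Ω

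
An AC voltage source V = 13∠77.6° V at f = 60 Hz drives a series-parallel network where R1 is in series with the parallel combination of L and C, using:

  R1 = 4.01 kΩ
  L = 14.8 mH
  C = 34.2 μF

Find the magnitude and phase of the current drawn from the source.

Step 1 — Angular frequency: ω = 2π·f = 2π·60 = 377 rad/s.
Step 2 — Component impedances:
  R1: Z = R = 4010 Ω
  L: Z = jωL = j·377·0.0148 = 0 + j5.579 Ω
  C: Z = 1/(jωC) = -j/(ω·C) = 0 - j77.56 Ω
Step 3 — Parallel branch: L || C = 1/(1/L + 1/C) = 0 + j6.012 Ω.
Step 4 — Series with R1: Z_total = R1 + (L || C) = 4010 + j6.012 Ω = 4010∠0.1° Ω.
Step 5 — Source phasor: V = 13∠77.6° V = 2.792 + j12.7 V.
Step 6 — Ohm's law: I = V / Z_total = (2.792 + j12.7) / (4010 + j6.012) = 0.0007009 + j0.003165 A.
Step 7 — Convert to polar: |I| = 0.003242 A, ∠I = 77.5°.

I = 0.003242∠77.5° A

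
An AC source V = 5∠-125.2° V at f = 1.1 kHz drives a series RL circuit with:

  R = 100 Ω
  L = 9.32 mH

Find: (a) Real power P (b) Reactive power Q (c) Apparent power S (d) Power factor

Step 1 — Angular frequency: ω = 2π·f = 2π·1100 = 6912 rad/s.
Step 2 — Component impedances:
  R: Z = R = 100 Ω
  L: Z = jωL = j·6912·0.00932 = 0 + j64.42 Ω
Step 3 — Series combination: Z_total = R + L = 100 + j64.42 Ω = 119∠32.8° Ω.
Step 4 — Source phasor: V = 5∠-125.2° V = -2.882 - j4.086 V.
Step 5 — Current: I = V / Z = -0.03897 - j0.01575 A = 0.04203∠-158.0° A.
Step 6 — Complex power: S = V·I* = 0.1767 + j0.1138 VA.
Step 7 — Real power: P = Re(S) = 0.1767 W.
Step 8 — Reactive power: Q = Im(S) = 0.1138 VAR.
Step 9 — Apparent power: |S| = 0.2102 VA.
Step 10 — Power factor: PF = P/|S| = 0.8407 (lagging).

(a) P = 0.1767 W  (b) Q = 0.1138 VAR  (c) S = 0.2102 VA  (d) PF = 0.8407 (lagging)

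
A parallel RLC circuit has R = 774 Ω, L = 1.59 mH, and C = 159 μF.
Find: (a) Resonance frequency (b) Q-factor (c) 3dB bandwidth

Step 1 — Resonance: ω₀ = 1/√(LC) = 1/√(0.00159·0.000159) = 1989 rad/s.
Step 2 — f₀ = ω₀/(2π) = 316.5 Hz.
Step 3 — Parallel Q: Q = R/(ω₀L) = 774/(1989·0.00159) = 244.8.
Step 4 — Bandwidth: Δω = ω₀/Q = 8.126 rad/s; BW = Δω/(2π) = 1.293 Hz.

(a) f₀ = 316.5 Hz  (b) Q = 244.8  (c) BW = 1.293 Hz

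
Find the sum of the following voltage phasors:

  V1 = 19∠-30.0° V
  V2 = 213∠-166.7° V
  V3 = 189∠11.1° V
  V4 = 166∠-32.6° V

Step 1 — Convert each phasor to rectangular form:
  V1 = 19·(cos(-30.0°) + j·sin(-30.0°)) = 16.45 - j9.5 V
  V2 = 213·(cos(-166.7°) + j·sin(-166.7°)) = -207.3 - j49 V
  V3 = 189·(cos(11.1°) + j·sin(11.1°)) = 185.5 + j36.39 V
  V4 = 166·(cos(-32.6°) + j·sin(-32.6°)) = 139.8 - j89.44 V
Step 2 — Sum components: V_total = 134.5 - j111.5 V.
Step 3 — Convert to polar: |V_total| = 174.7 V, ∠V_total = -39.7°.

V_total = 174.7∠-39.7° V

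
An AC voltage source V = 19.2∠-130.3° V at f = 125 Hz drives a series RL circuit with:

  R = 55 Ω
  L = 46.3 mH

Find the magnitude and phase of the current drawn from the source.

Step 1 — Angular frequency: ω = 2π·f = 2π·125 = 785.4 rad/s.
Step 2 — Component impedances:
  R: Z = R = 55 Ω
  L: Z = jωL = j·785.4·0.0463 = 0 + j36.36 Ω
Step 3 — Series combination: Z_total = R + L = 55 + j36.36 Ω = 65.93∠33.5° Ω.
Step 4 — Source phasor: V = 19.2∠-130.3° V = -12.42 - j14.64 V.
Step 5 — Ohm's law: I = V / Z_total = (-12.42 - j14.64) / (55 + j36.36) = -0.2796 - j0.08138 A.
Step 6 — Convert to polar: |I| = 0.2912 A, ∠I = -163.8°.

I = 0.2912∠-163.8° A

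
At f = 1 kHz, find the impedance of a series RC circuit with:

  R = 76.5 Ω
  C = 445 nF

Step 1 — Angular frequency: ω = 2π·f = 2π·1000 = 6283 rad/s.
Step 2 — Component impedances:
  R: Z = R = 76.5 Ω
  C: Z = 1/(jωC) = -j/(ω·C) = 0 - j357.7 Ω
Step 3 — Series combination: Z_total = R + C = 76.5 - j357.7 Ω = 365.7∠-77.9° Ω.

Z = 76.5 - j357.7 Ω = 365.7∠-77.9° Ω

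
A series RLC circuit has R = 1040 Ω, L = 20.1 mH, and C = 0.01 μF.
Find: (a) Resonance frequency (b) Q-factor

Step 1 — Resonance condition Im(Z)=0 gives ω₀ = 1/√(LC).
Step 2 — ω₀ = 1/√(0.0201·1e-08) = 7.053e+04 rad/s.
Step 3 — f₀ = ω₀/(2π) = 1.123e+04 Hz.
Step 4 — Series Q: Q = ω₀L/R = 7.053e+04·0.0201/1040 = 1.363.

(a) f₀ = 1.123e+04 Hz  (b) Q = 1.363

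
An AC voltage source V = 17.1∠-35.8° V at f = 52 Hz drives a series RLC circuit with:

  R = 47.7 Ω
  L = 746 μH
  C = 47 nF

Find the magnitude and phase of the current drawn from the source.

Step 1 — Angular frequency: ω = 2π·f = 2π·52 = 326.7 rad/s.
Step 2 — Component impedances:
  R: Z = R = 47.7 Ω
  L: Z = jωL = j·326.7·0.000746 = 0 + j0.2437 Ω
  C: Z = 1/(jωC) = -j/(ω·C) = 0 - j6.512e+04 Ω
Step 3 — Series combination: Z_total = R + L + C = 47.7 - j6.512e+04 Ω = 6.512e+04∠-90.0° Ω.
Step 4 — Source phasor: V = 17.1∠-35.8° V = 13.87 - j10 V.
Step 5 — Ohm's law: I = V / Z_total = (13.87 - j10) / (47.7 - j6.512e+04) = 0.0001538 + j0.0002129 A.
Step 6 — Convert to polar: |I| = 0.0002626 A, ∠I = 54.2°.

I = 0.0002626∠54.2° A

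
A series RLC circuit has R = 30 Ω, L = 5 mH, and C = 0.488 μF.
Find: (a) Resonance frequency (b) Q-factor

Step 1 — Resonance condition Im(Z)=0 gives ω₀ = 1/√(LC).
Step 2 — ω₀ = 1/√(0.005·4.88e-07) = 2.024e+04 rad/s.
Step 3 — f₀ = ω₀/(2π) = 3222 Hz.
Step 4 — Series Q: Q = ω₀L/R = 2.024e+04·0.005/30 = 3.374.

(a) f₀ = 3222 Hz  (b) Q = 3.374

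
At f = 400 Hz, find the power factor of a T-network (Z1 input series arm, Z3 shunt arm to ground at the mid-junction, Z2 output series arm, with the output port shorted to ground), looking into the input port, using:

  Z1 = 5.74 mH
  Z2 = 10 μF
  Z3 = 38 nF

Step 1 — Angular frequency: ω = 2π·f = 2π·400 = 2513 rad/s.
Step 2 — Component impedances:
  Z1: Z = jωL = j·2513·0.00574 = 0 + j14.43 Ω
  Z2: Z = 1/(jωC) = -j/(ω·C) = 0 - j39.79 Ω
  Z3: Z = 1/(jωC) = -j/(ω·C) = 0 - j1.047e+04 Ω
Step 3 — With the output port shorted to ground, the output series arm Z2 runs from the junction to ground; the shunt arm Z3 also runs from the junction to ground. They appear in parallel: Z3 || Z2 = 0 - j39.64 Ω.
Step 4 — Series with input arm Z1: Z_in = Z1 + (Z3 || Z2) = 0 - j25.21 Ω = 25.21∠-90.0° Ω.
Step 5 — Power factor: PF = cos(φ) = Re(Z)/|Z| = 0/25.21 = 0.
Step 6 — Type: Im(Z) = -25.21 ⇒ leading (phase φ = -90.0°).

PF = 0 (leading, φ = -90.0°)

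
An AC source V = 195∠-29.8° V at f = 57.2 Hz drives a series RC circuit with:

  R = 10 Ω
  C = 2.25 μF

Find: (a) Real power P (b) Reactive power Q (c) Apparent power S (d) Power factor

Step 1 — Angular frequency: ω = 2π·f = 2π·57.2 = 359.4 rad/s.
Step 2 — Component impedances:
  R: Z = R = 10 Ω
  C: Z = 1/(jωC) = -j/(ω·C) = 0 - j1237 Ω
Step 3 — Series combination: Z_total = R + C = 10 - j1237 Ω = 1237∠-89.5° Ω.
Step 4 — Source phasor: V = 195∠-29.8° V = 169.2 - j96.91 V.
Step 5 — Current: I = V / Z = 0.07947 + j0.1362 A = 0.1577∠59.7° A.
Step 6 — Complex power: S = V·I* = 0.2486 - j30.75 VA.
Step 7 — Real power: P = Re(S) = 0.2486 W.
Step 8 — Reactive power: Q = Im(S) = -30.75 VAR.
Step 9 — Apparent power: |S| = 30.75 VA.
Step 10 — Power factor: PF = P/|S| = 0.008086 (leading).

(a) P = 0.2486 W  (b) Q = -30.75 VAR  (c) S = 30.75 VA  (d) PF = 0.008086 (leading)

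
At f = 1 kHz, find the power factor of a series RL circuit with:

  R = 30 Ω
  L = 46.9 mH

Step 1 — Angular frequency: ω = 2π·f = 2π·1000 = 6283 rad/s.
Step 2 — Component impedances:
  R: Z = R = 30 Ω
  L: Z = jωL = j·6283·0.0469 = 0 + j294.7 Ω
Step 3 — Series combination: Z_total = R + L = 30 + j294.7 Ω = 296.2∠84.2° Ω.
Step 4 — Power factor: PF = cos(φ) = Re(Z)/|Z| = 30/296.2 = 0.1013.
Step 5 — Type: Im(Z) = 294.7 ⇒ lagging (phase φ = 84.2°).

PF = 0.1013 (lagging, φ = 84.2°)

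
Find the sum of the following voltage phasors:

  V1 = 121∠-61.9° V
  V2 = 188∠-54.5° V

Step 1 — Convert each phasor to rectangular form:
  V1 = 121·(cos(-61.9°) + j·sin(-61.9°)) = 56.99 - j106.7 V
  V2 = 188·(cos(-54.5°) + j·sin(-54.5°)) = 109.2 - j153.1 V
Step 2 — Sum components: V_total = 166.2 - j259.8 V.
Step 3 — Convert to polar: |V_total| = 308.4 V, ∠V_total = -57.4°.

V_total = 308.4∠-57.4° V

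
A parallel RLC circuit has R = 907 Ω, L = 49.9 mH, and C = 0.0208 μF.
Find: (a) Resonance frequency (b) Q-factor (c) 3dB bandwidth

Step 1 — Resonance: ω₀ = 1/√(LC) = 1/√(0.0499·2.08e-08) = 3.104e+04 rad/s.
Step 2 — f₀ = ω₀/(2π) = 4940 Hz.
Step 3 — Parallel Q: Q = R/(ω₀L) = 907/(3.104e+04·0.0499) = 0.5856.
Step 4 — Bandwidth: Δω = ω₀/Q = 5.301e+04 rad/s; BW = Δω/(2π) = 8436 Hz.

(a) f₀ = 4940 Hz  (b) Q = 0.5856  (c) BW = 8436 Hz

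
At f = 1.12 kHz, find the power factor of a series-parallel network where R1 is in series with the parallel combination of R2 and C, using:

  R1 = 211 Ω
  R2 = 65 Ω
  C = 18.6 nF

Step 1 — Angular frequency: ω = 2π·f = 2π·1120 = 7037 rad/s.
Step 2 — Component impedances:
  R1: Z = R = 211 Ω
  R2: Z = R = 65 Ω
  C: Z = 1/(jωC) = -j/(ω·C) = 0 - j7640 Ω
Step 3 — Parallel branch: R2 || C = 1/(1/R2 + 1/C) = 65 - j0.553 Ω.
Step 4 — Series with R1: Z_total = R1 + (R2 || C) = 276 - j0.553 Ω = 276∠-0.1° Ω.
Step 5 — Power factor: PF = cos(φ) = Re(Z)/|Z| = 276/276 = 1.
Step 6 — Type: Im(Z) = -0.553 ⇒ leading (phase φ = -0.1°).

PF = 1 (leading, φ = -0.1°)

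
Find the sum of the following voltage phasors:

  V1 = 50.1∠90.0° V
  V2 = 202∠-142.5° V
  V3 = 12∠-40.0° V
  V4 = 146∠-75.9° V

Step 1 — Convert each phasor to rectangular form:
  V1 = 50.1·(cos(90.0°) + j·sin(90.0°)) = 0 + j50.1 V
  V2 = 202·(cos(-142.5°) + j·sin(-142.5°)) = -160.3 - j123 V
  V3 = 12·(cos(-40.0°) + j·sin(-40.0°)) = 9.193 - j7.713 V
  V4 = 146·(cos(-75.9°) + j·sin(-75.9°)) = 35.57 - j141.6 V
Step 2 — Sum components: V_total = -115.5 - j222.2 V.
Step 3 — Convert to polar: |V_total| = 250.4 V, ∠V_total = -117.5°.

V_total = 250.4∠-117.5° V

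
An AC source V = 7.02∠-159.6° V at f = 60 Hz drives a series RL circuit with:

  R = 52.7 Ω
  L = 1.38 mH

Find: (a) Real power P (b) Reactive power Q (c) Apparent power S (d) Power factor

Step 1 — Angular frequency: ω = 2π·f = 2π·60 = 377 rad/s.
Step 2 — Component impedances:
  R: Z = R = 52.7 Ω
  L: Z = jωL = j·377·0.00138 = 0 + j0.5202 Ω
Step 3 — Series combination: Z_total = R + L = 52.7 + j0.5202 Ω = 52.7∠0.6° Ω.
Step 4 — Source phasor: V = 7.02∠-159.6° V = -6.58 - j2.447 V.
Step 5 — Current: I = V / Z = -0.1253 - j0.0452 A = 0.1332∠-160.2° A.
Step 6 — Complex power: S = V·I* = 0.935 + j0.00923 VA.
Step 7 — Real power: P = Re(S) = 0.935 W.
Step 8 — Reactive power: Q = Im(S) = 0.00923 VAR.
Step 9 — Apparent power: |S| = 0.9351 VA.
Step 10 — Power factor: PF = P/|S| = 1 (lagging).

(a) P = 0.935 W  (b) Q = 0.00923 VAR  (c) S = 0.9351 VA  (d) PF = 1 (lagging)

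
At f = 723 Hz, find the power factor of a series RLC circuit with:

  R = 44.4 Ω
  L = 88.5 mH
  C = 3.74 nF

Step 1 — Angular frequency: ω = 2π·f = 2π·723 = 4543 rad/s.
Step 2 — Component impedances:
  R: Z = R = 44.4 Ω
  L: Z = jωL = j·4543·0.0885 = 0 + j402 Ω
  C: Z = 1/(jωC) = -j/(ω·C) = 0 - j5.886e+04 Ω
Step 3 — Series combination: Z_total = R + L + C = 44.4 - j5.846e+04 Ω = 5.846e+04∠-90.0° Ω.
Step 4 — Power factor: PF = cos(φ) = Re(Z)/|Z| = 44.4/5.846e+04 = 0.0007595.
Step 5 — Type: Im(Z) = -5.846e+04 ⇒ leading (phase φ = -90.0°).

PF = 0.0007595 (leading, φ = -90.0°)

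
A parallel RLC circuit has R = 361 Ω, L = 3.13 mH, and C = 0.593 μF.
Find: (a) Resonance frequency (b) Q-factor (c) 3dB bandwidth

Step 1 — Resonance: ω₀ = 1/√(LC) = 1/√(0.00313·5.93e-07) = 2.321e+04 rad/s.
Step 2 — f₀ = ω₀/(2π) = 3694 Hz.
Step 3 — Parallel Q: Q = R/(ω₀L) = 361/(2.321e+04·0.00313) = 4.969.
Step 4 — Bandwidth: Δω = ω₀/Q = 4671 rad/s; BW = Δω/(2π) = 743.5 Hz.

(a) f₀ = 3694 Hz  (b) Q = 4.969  (c) BW = 743.5 Hz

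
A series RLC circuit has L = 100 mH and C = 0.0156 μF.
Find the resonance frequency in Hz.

Step 1 — Resonance condition Im(Z)=0 gives ω₀ = 1/√(LC).
Step 2 — ω₀ = 1/√(0.1·1.56e-08) = 2.532e+04 rad/s.
Step 3 — f₀ = ω₀/(2π) = 4030 Hz.

f₀ = 4030 Hz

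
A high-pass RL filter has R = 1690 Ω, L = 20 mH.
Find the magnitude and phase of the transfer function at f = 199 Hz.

Step 1 — Angular frequency: ω = 2π·199 = 1250 rad/s.
Step 2 — Transfer function: H(jω) = jωL/(R + jωL).
Step 3 — Numerator jωL = j·25.01; denominator R + jωL = 1690 + j25.01.
Step 4 — H = 0.0002189 + j0.01479.
Step 5 — Magnitude: |H| = 0.0148 (-36.6 dB); phase: φ = 89.2°.

|H| = 0.0148 (-36.6 dB), φ = 89.2°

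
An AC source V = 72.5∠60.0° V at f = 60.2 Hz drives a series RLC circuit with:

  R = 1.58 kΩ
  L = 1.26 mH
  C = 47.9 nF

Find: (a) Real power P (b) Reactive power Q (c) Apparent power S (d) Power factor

Step 1 — Angular frequency: ω = 2π·f = 2π·60.2 = 378.2 rad/s.
Step 2 — Component impedances:
  R: Z = R = 1580 Ω
  L: Z = jωL = j·378.2·0.00126 = 0 + j0.4766 Ω
  C: Z = 1/(jωC) = -j/(ω·C) = 0 - j5.519e+04 Ω
Step 3 — Series combination: Z_total = R + L + C = 1580 - j5.519e+04 Ω = 5.522e+04∠-88.4° Ω.
Step 4 — Source phasor: V = 72.5∠60.0° V = 36.25 + j62.79 V.
Step 5 — Current: I = V / Z = -0.001118 + j0.0006888 A = 0.001313∠148.4° A.
Step 6 — Complex power: S = V·I* = 0.002724 - j0.09516 VA.
Step 7 — Real power: P = Re(S) = 0.002724 W.
Step 8 — Reactive power: Q = Im(S) = -0.09516 VAR.
Step 9 — Apparent power: |S| = 0.09519 VA.
Step 10 — Power factor: PF = P/|S| = 0.02862 (leading).

(a) P = 0.002724 W  (b) Q = -0.09516 VAR  (c) S = 0.09519 VA  (d) PF = 0.02862 (leading)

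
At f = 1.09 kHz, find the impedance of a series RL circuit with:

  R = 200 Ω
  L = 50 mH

Step 1 — Angular frequency: ω = 2π·f = 2π·1090 = 6849 rad/s.
Step 2 — Component impedances:
  R: Z = R = 200 Ω
  L: Z = jωL = j·6849·0.05 = 0 + j342.4 Ω
Step 3 — Series combination: Z_total = R + L = 200 + j342.4 Ω = 396.6∠59.7° Ω.

Z = 200 + j342.4 Ω = 396.6∠59.7° Ω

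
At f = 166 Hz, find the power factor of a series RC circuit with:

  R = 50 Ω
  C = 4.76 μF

Step 1 — Angular frequency: ω = 2π·f = 2π·166 = 1043 rad/s.
Step 2 — Component impedances:
  R: Z = R = 50 Ω
  C: Z = 1/(jωC) = -j/(ω·C) = 0 - j201.4 Ω
Step 3 — Series combination: Z_total = R + C = 50 - j201.4 Ω = 207.5∠-76.1° Ω.
Step 4 — Power factor: PF = cos(φ) = Re(Z)/|Z| = 50/207.53 = 0.2409.
Step 5 — Type: Im(Z) = -201.4 ⇒ leading (phase φ = -76.1°).

PF = 0.2409 (leading, φ = -76.1°)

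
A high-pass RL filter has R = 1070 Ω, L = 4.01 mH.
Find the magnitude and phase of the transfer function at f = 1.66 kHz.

Step 1 — Angular frequency: ω = 2π·1660 = 1.043e+04 rad/s.
Step 2 — Transfer function: H(jω) = jωL/(R + jωL).
Step 3 — Numerator jωL = j·41.82; denominator R + jωL = 1070 + j41.82.
Step 4 — H = 0.001526 + j0.03903.
Step 5 — Magnitude: |H| = 0.03906 (-28.2 dB); phase: φ = 87.8°.

|H| = 0.03906 (-28.2 dB), φ = 87.8°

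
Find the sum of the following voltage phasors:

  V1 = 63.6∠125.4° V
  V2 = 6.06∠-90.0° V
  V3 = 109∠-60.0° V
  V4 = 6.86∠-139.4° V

Step 1 — Convert each phasor to rectangular form:
  V1 = 63.6·(cos(125.4°) + j·sin(125.4°)) = -36.84 + j51.84 V
  V2 = 6.06·(cos(-90.0°) + j·sin(-90.0°)) = 0 - j6.06 V
  V3 = 109·(cos(-60.0°) + j·sin(-60.0°)) = 54.5 - j94.4 V
  V4 = 6.86·(cos(-139.4°) + j·sin(-139.4°)) = -5.209 - j4.464 V
Step 2 — Sum components: V_total = 12.45 - j53.08 V.
Step 3 — Convert to polar: |V_total| = 54.52 V, ∠V_total = -76.8°.

V_total = 54.52∠-76.8° V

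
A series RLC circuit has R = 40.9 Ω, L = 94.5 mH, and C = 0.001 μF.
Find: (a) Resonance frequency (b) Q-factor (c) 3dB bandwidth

Step 1 — Resonance condition Im(Z)=0 gives ω₀ = 1/√(LC).
Step 2 — ω₀ = 1/√(0.0945·1e-09) = 1.029e+05 rad/s.
Step 3 — f₀ = ω₀/(2π) = 1.637e+04 Hz.
Step 4 — Series Q: Q = ω₀L/R = 1.029e+05·0.0945/40.9 = 237.7.
Step 5 — 3dB bandwidth: Δω = ω₀/Q = 432.8 rad/s; BW = Δω/(2π) = 68.88 Hz.

(a) f₀ = 1.637e+04 Hz  (b) Q = 237.7  (c) BW = 68.88 Hz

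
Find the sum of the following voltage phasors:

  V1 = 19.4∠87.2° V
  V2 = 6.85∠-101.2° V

Step 1 — Convert each phasor to rectangular form:
  V1 = 19.4·(cos(87.2°) + j·sin(87.2°)) = 0.9477 + j19.38 V
  V2 = 6.85·(cos(-101.2°) + j·sin(-101.2°)) = -1.331 - j6.72 V
Step 2 — Sum components: V_total = -0.3828 + j12.66 V.
Step 3 — Convert to polar: |V_total| = 12.66 V, ∠V_total = 91.7°.

V_total = 12.66∠91.7° V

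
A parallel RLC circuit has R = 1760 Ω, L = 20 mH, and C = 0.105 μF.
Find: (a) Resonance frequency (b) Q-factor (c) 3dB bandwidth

Step 1 — Resonance: ω₀ = 1/√(LC) = 1/√(0.02·1.05e-07) = 2.182e+04 rad/s.
Step 2 — f₀ = ω₀/(2π) = 3473 Hz.
Step 3 — Parallel Q: Q = R/(ω₀L) = 1760/(2.182e+04·0.02) = 4.033.
Step 4 — Bandwidth: Δω = ω₀/Q = 5411 rad/s; BW = Δω/(2π) = 861.2 Hz.

(a) f₀ = 3473 Hz  (b) Q = 4.033  (c) BW = 861.2 Hz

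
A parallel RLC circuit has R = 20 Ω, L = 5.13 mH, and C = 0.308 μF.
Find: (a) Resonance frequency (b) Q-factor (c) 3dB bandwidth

Step 1 — Resonance: ω₀ = 1/√(LC) = 1/√(0.00513·3.08e-07) = 2.516e+04 rad/s.
Step 2 — f₀ = ω₀/(2π) = 4004 Hz.
Step 3 — Parallel Q: Q = R/(ω₀L) = 20/(2.516e+04·0.00513) = 0.155.
Step 4 — Bandwidth: Δω = ω₀/Q = 1.623e+05 rad/s; BW = Δω/(2π) = 2.584e+04 Hz.

(a) f₀ = 4004 Hz  (b) Q = 0.155  (c) BW = 2.584e+04 Hz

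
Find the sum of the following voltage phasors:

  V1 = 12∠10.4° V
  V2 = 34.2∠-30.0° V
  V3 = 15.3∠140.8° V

Step 1 — Convert each phasor to rectangular form:
  V1 = 12·(cos(10.4°) + j·sin(10.4°)) = 11.8 + j2.166 V
  V2 = 34.2·(cos(-30.0°) + j·sin(-30.0°)) = 29.62 - j17.1 V
  V3 = 15.3·(cos(140.8°) + j·sin(140.8°)) = -11.86 + j9.67 V
Step 2 — Sum components: V_total = 29.56 - j5.264 V.
Step 3 — Convert to polar: |V_total| = 30.03 V, ∠V_total = -10.1°.

V_total = 30.03∠-10.1° V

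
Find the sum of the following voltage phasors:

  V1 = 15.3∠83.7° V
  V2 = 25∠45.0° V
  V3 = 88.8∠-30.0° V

Step 1 — Convert each phasor to rectangular form:
  V1 = 15.3·(cos(83.7°) + j·sin(83.7°)) = 1.679 + j15.21 V
  V2 = 25·(cos(45.0°) + j·sin(45.0°)) = 17.68 + j17.68 V
  V3 = 88.8·(cos(-30.0°) + j·sin(-30.0°)) = 76.9 - j44.4 V
Step 2 — Sum components: V_total = 96.26 - j11.51 V.
Step 3 — Convert to polar: |V_total| = 96.95 V, ∠V_total = -6.8°.

V_total = 96.95∠-6.8° V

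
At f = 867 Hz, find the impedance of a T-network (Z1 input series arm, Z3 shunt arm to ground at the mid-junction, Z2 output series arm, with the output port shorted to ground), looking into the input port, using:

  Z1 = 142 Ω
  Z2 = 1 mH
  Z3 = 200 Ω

Step 1 — Angular frequency: ω = 2π·f = 2π·867 = 5448 rad/s.
Step 2 — Component impedances:
  Z1: Z = R = 142 Ω
  Z2: Z = jωL = j·5448·0.001 = 0 + j5.448 Ω
  Z3: Z = R = 200 Ω
Step 3 — With the output port shorted to ground, the output series arm Z2 runs from the junction to ground; the shunt arm Z3 also runs from the junction to ground. They appear in parallel: Z3 || Z2 = 0.1483 + j5.443 Ω.
Step 4 — Series with input arm Z1: Z_in = Z1 + (Z3 || Z2) = 142.1 + j5.443 Ω = 142.3∠2.2° Ω.

Z = 142.1 + j5.443 Ω = 142.3∠2.2° Ω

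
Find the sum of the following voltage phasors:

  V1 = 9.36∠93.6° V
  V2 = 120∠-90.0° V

Step 1 — Convert each phasor to rectangular form:
  V1 = 9.36·(cos(93.6°) + j·sin(93.6°)) = -0.5877 + j9.342 V
  V2 = 120·(cos(-90.0°) + j·sin(-90.0°)) = 0 - j120 V
Step 2 — Sum components: V_total = -0.5877 - j110.7 V.
Step 3 — Convert to polar: |V_total| = 110.7 V, ∠V_total = -90.3°.

V_total = 110.7∠-90.3° V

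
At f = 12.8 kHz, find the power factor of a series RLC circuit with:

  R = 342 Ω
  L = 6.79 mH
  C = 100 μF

Step 1 — Angular frequency: ω = 2π·f = 2π·1.28e+04 = 8.042e+04 rad/s.
Step 2 — Component impedances:
  R: Z = R = 342 Ω
  L: Z = jωL = j·8.042e+04·0.00679 = 0 + j546.1 Ω
  C: Z = 1/(jωC) = -j/(ω·C) = 0 - j0.1243 Ω
Step 3 — Series combination: Z_total = R + L + C = 342 + j546 Ω = 644.2∠57.9° Ω.
Step 4 — Power factor: PF = cos(φ) = Re(Z)/|Z| = 342/644.2 = 0.5309.
Step 5 — Type: Im(Z) = 546 ⇒ lagging (phase φ = 57.9°).

PF = 0.5309 (lagging, φ = 57.9°)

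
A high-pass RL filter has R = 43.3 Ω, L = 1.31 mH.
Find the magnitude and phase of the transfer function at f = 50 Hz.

Step 1 — Angular frequency: ω = 2π·50 = 314.2 rad/s.
Step 2 — Transfer function: H(jω) = jωL/(R + jωL).
Step 3 — Numerator jωL = j·0.4115; denominator R + jωL = 43.3 + j0.4115.
Step 4 — H = 9.033e-05 + j0.009504.
Step 5 — Magnitude: |H| = 0.009504 (-40.4 dB); phase: φ = 89.5°.

|H| = 0.009504 (-40.4 dB), φ = 89.5°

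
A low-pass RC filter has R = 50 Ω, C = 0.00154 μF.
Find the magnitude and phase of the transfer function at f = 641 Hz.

Step 1 — Angular frequency: ω = 2π·641 = 4028 rad/s.
Step 2 — Transfer function: H(jω) = 1/(1 + jωRC).
Step 3 — Denominator: 1 + jωRC = 1 + j·4028·50·1.54e-09 = 1 + j0.0003101.
Step 4 — H = 1 - j0.0003101.
Step 5 — Magnitude: |H| = 1 (-0.0 dB); phase: φ = -0.0°.

|H| = 1 (-0.0 dB), φ = -0.0°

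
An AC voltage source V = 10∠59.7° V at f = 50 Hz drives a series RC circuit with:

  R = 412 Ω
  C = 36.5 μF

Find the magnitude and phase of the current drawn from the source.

Step 1 — Angular frequency: ω = 2π·f = 2π·50 = 314.2 rad/s.
Step 2 — Component impedances:
  R: Z = R = 412 Ω
  C: Z = 1/(jωC) = -j/(ω·C) = 0 - j87.21 Ω
Step 3 — Series combination: Z_total = R + C = 412 - j87.21 Ω = 421.1∠-12.0° Ω.
Step 4 — Source phasor: V = 10∠59.7° V = 5.045 + j8.634 V.
Step 5 — Ohm's law: I = V / Z_total = (5.045 + j8.634) / (412 - j87.21) = 0.007475 + j0.02254 A.
Step 6 — Convert to polar: |I| = 0.02375 A, ∠I = 71.7°.

I = 0.02375∠71.7° A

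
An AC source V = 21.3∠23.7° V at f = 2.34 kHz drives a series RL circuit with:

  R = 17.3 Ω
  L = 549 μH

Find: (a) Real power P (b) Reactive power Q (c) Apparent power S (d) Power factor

Step 1 — Angular frequency: ω = 2π·f = 2π·2340 = 1.47e+04 rad/s.
Step 2 — Component impedances:
  R: Z = R = 17.3 Ω
  L: Z = jωL = j·1.47e+04·0.000549 = 0 + j8.072 Ω
Step 3 — Series combination: Z_total = R + L = 17.3 + j8.072 Ω = 19.09∠25.0° Ω.
Step 4 — Source phasor: V = 21.3∠23.7° V = 19.5 + j8.561 V.
Step 5 — Current: I = V / Z = 1.115 - j0.02556 A = 1.116∠-1.3° A.
Step 6 — Complex power: S = V·I* = 21.54 + j10.05 VA.
Step 7 — Real power: P = Re(S) = 21.54 W.
Step 8 — Reactive power: Q = Im(S) = 10.05 VAR.
Step 9 — Apparent power: |S| = 23.77 VA.
Step 10 — Power factor: PF = P/|S| = 0.9062 (lagging).

(a) P = 21.54 W  (b) Q = 10.05 VAR  (c) S = 23.77 VA  (d) PF = 0.9062 (lagging)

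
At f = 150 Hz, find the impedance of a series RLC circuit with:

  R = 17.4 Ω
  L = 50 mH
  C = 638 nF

Step 1 — Angular frequency: ω = 2π·f = 2π·150 = 942.5 rad/s.
Step 2 — Component impedances:
  R: Z = R = 17.4 Ω
  L: Z = jωL = j·942.5·0.05 = 0 + j47.12 Ω
  C: Z = 1/(jωC) = -j/(ω·C) = 0 - j1663 Ω
Step 3 — Series combination: Z_total = R + L + C = 17.4 - j1616 Ω = 1616∠-89.4° Ω.

Z = 17.4 - j1616 Ω = 1616∠-89.4° Ω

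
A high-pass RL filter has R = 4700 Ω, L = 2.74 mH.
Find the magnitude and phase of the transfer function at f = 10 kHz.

Step 1 — Angular frequency: ω = 2π·1e+04 = 6.283e+04 rad/s.
Step 2 — Transfer function: H(jω) = jωL/(R + jωL).
Step 3 — Numerator jωL = j·172.2; denominator R + jωL = 4700 + j172.2.
Step 4 — H = 0.00134 + j0.03658.
Step 5 — Magnitude: |H| = 0.03661 (-28.7 dB); phase: φ = 87.9°.

|H| = 0.03661 (-28.7 dB), φ = 87.9°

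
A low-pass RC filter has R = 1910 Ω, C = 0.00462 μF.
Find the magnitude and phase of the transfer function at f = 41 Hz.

Step 1 — Angular frequency: ω = 2π·41 = 257.6 rad/s.
Step 2 — Transfer function: H(jω) = 1/(1 + jωRC).
Step 3 — Denominator: 1 + jωRC = 1 + j·257.6·1910·4.62e-09 = 1 + j0.002273.
Step 4 — H = 1 - j0.002273.
Step 5 — Magnitude: |H| = 1 (-0.0 dB); phase: φ = -0.1°.

|H| = 1 (-0.0 dB), φ = -0.1°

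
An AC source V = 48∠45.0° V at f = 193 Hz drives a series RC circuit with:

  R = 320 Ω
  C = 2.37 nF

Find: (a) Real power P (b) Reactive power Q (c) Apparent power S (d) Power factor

Step 1 — Angular frequency: ω = 2π·f = 2π·193 = 1213 rad/s.
Step 2 — Component impedances:
  R: Z = R = 320 Ω
  C: Z = 1/(jωC) = -j/(ω·C) = 0 - j3.479e+05 Ω
Step 3 — Series combination: Z_total = R + C = 320 - j3.479e+05 Ω = 3.479e+05∠-89.9° Ω.
Step 4 — Source phasor: V = 48∠45.0° V = 33.94 + j33.94 V.
Step 5 — Current: I = V / Z = -9.746e-05 + j9.764e-05 A = 0.000138∠134.9° A.
Step 6 — Complex power: S = V·I* = 6.09e-06 - j0.006622 VA.
Step 7 — Real power: P = Re(S) = 6.09e-06 W.
Step 8 — Reactive power: Q = Im(S) = -0.006622 VAR.
Step 9 — Apparent power: |S| = 0.006622 VA.
Step 10 — Power factor: PF = P/|S| = 0.0009197 (leading).

(a) P = 6.09e-06 W  (b) Q = -0.006622 VAR  (c) S = 0.006622 VA  (d) PF = 0.0009197 (leading)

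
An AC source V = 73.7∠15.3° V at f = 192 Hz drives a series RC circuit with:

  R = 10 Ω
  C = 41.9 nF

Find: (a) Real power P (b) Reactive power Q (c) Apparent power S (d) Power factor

Step 1 — Angular frequency: ω = 2π·f = 2π·192 = 1206 rad/s.
Step 2 — Component impedances:
  R: Z = R = 10 Ω
  C: Z = 1/(jωC) = -j/(ω·C) = 0 - j1.978e+04 Ω
Step 3 — Series combination: Z_total = R + C = 10 - j1.978e+04 Ω = 1.978e+04∠-90.0° Ω.
Step 4 — Source phasor: V = 73.7∠15.3° V = 71.09 + j19.45 V.
Step 5 — Current: I = V / Z = -0.0009812 + j0.003594 A = 0.003725∠105.3° A.
Step 6 — Complex power: S = V·I* = 0.0001388 - j0.2746 VA.
Step 7 — Real power: P = Re(S) = 0.0001388 W.
Step 8 — Reactive power: Q = Im(S) = -0.2746 VAR.
Step 9 — Apparent power: |S| = 0.2746 VA.
Step 10 — Power factor: PF = P/|S| = 0.0005055 (leading).

(a) P = 0.0001388 W  (b) Q = -0.2746 VAR  (c) S = 0.2746 VA  (d) PF = 0.0005055 (leading)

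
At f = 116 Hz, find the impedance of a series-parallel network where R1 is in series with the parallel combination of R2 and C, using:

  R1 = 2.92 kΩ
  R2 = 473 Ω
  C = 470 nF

Step 1 — Angular frequency: ω = 2π·f = 2π·116 = 728.8 rad/s.
Step 2 — Component impedances:
  R1: Z = R = 2920 Ω
  R2: Z = R = 473 Ω
  C: Z = 1/(jωC) = -j/(ω·C) = 0 - j2919 Ω
Step 3 — Parallel branch: R2 || C = 1/(1/R2 + 1/C) = 460.9 - j74.68 Ω.
Step 4 — Series with R1: Z_total = R1 + (R2 || C) = 3381 - j74.68 Ω = 3382∠-1.3° Ω.

Z = 3381 - j74.68 Ω = 3382∠-1.3° Ω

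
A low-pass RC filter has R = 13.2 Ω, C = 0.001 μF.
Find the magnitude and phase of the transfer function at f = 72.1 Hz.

Step 1 — Angular frequency: ω = 2π·72.1 = 453 rad/s.
Step 2 — Transfer function: H(jω) = 1/(1 + jωRC).
Step 3 — Denominator: 1 + jωRC = 1 + j·453·13.2·1e-09 = 1 + j5.98e-06.
Step 4 — H = 1 - j5.98e-06.
Step 5 — Magnitude: |H| = 1 (-0.0 dB); phase: φ = -0.0°.

|H| = 1 (-0.0 dB), φ = -0.0°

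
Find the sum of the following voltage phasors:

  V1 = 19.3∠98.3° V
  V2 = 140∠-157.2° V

Step 1 — Convert each phasor to rectangular form:
  V1 = 19.3·(cos(98.3°) + j·sin(98.3°)) = -2.786 + j19.1 V
  V2 = 140·(cos(-157.2°) + j·sin(-157.2°)) = -129.1 - j54.25 V
Step 2 — Sum components: V_total = -131.8 - j35.15 V.
Step 3 — Convert to polar: |V_total| = 136.5 V, ∠V_total = -165.1°.

V_total = 136.5∠-165.1° V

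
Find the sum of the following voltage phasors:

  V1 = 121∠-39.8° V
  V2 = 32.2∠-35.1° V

Step 1 — Convert each phasor to rectangular form:
  V1 = 121·(cos(-39.8°) + j·sin(-39.8°)) = 92.96 - j77.45 V
  V2 = 32.2·(cos(-35.1°) + j·sin(-35.1°)) = 26.34 - j18.52 V
Step 2 — Sum components: V_total = 119.3 - j95.97 V.
Step 3 — Convert to polar: |V_total| = 153.1 V, ∠V_total = -38.8°.

V_total = 153.1∠-38.8° V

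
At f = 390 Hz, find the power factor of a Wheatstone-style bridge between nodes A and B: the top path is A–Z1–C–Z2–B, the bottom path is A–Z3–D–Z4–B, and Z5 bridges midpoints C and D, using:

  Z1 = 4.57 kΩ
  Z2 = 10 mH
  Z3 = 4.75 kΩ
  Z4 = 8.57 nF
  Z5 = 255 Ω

Step 1 — Angular frequency: ω = 2π·f = 2π·390 = 2450 rad/s.
Step 2 — Component impedances:
  Z1: Z = R = 4570 Ω
  Z2: Z = jωL = j·2450·0.01 = 0 + j24.5 Ω
  Z3: Z = R = 4750 Ω
  Z4: Z = 1/(jωC) = -j/(ω·C) = 0 - j4.762e+04 Ω
  Z5: Z = R = 255 Ω
Step 3 — Bridge requires nodal analysis (the Z5 bridge couples midpoints C and D, so the two paths cannot be reduced to a simple series/parallel combination). Setting node B to ground and injecting 1 A at node A, the 3-node admittance system at A, C, D solves to V_A = Z_AB = 2389 + j24.21 Ω = 2389∠0.6° Ω.
Step 4 — Power factor: PF = cos(φ) = Re(Z)/|Z| = 2388.9/2389.1 = 0.9999.
Step 5 — Type: Im(Z) = 24.21 ⇒ lagging (phase φ = 0.6°).

PF = 0.9999 (lagging, φ = 0.6°)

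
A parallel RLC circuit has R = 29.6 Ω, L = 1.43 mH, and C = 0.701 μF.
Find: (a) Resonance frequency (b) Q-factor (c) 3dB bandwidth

Step 1 — Resonance: ω₀ = 1/√(LC) = 1/√(0.00143·7.01e-07) = 3.158e+04 rad/s.
Step 2 — f₀ = ω₀/(2π) = 5027 Hz.
Step 3 — Parallel Q: Q = R/(ω₀L) = 29.6/(3.158e+04·0.00143) = 0.6554.
Step 4 — Bandwidth: Δω = ω₀/Q = 4.819e+04 rad/s; BW = Δω/(2π) = 7670 Hz.

(a) f₀ = 5027 Hz  (b) Q = 0.6554  (c) BW = 7670 Hz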